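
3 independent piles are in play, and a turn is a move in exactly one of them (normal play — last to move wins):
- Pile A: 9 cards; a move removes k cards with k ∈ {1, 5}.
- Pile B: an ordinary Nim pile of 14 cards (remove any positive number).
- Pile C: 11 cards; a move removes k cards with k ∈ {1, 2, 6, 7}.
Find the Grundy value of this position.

15

For pile A, compute g(0), g(1), … with moves {1, 5}:
k:     0  1  2  3  4  5  6  7  8  9
g(k):  0  1  0  1  0  1  0  1  0  1
So g(9) = 1.
Pile B is a plain Nim pile of size 14, so its Grundy value is 14.
Grundy values for pile C (subtraction set {1, 2, 6, 7}):
k:     0  1  2  3  4  5  6  7  8  9 10 11
g(k):  0  1  2  0  1  2  3  4  0  1  2  0
So g(11) = 0.
By the Sprague-Grundy theorem, the Grundy value of a sum of independent games is the XOR of the component values.
Combined value = 1 ⊕ 14 ⊕ 0 = 15.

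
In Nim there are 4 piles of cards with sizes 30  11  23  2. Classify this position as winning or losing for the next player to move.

Losing position

Nim-sum: 30 ⊕ 11 ⊕ 23 ⊕ 2 = 0.
The nim-sum is 0, so this is a P-position: the player to move is in a losing position under optimal play.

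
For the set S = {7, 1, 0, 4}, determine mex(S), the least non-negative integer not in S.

2

The values 0, 1 are all present; 2 is the first non-negative integer missing from the set.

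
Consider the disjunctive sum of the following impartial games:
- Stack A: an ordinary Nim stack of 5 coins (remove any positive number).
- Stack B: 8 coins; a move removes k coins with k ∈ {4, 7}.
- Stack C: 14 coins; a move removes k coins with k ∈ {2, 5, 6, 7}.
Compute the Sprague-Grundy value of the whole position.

6

Stack A is a plain Nim stack of size 5, so its Grundy value is 5.
For stack B, compute g(0), g(1), … with moves {4, 7}:
k:     0  1  2  3  4  5  6  7  8
g(k):  0  0  0  0  1  1  1  1  2
So g(8) = 2.
Grundy values for stack C (subtraction set {2, 5, 6, 7}):
g(0) = mex{} = 0
g(1) = mex{} = 0
g(2) = mex{0} = 1
g(3) = mex{0} = 1
g(4) = mex{1} = 0
g(5) = mex{0,1} = 2
g(6) = mex{0} = 1
g(7) = mex{0,1,2} = 3
g(8) = mex{0,1} = 2
g(9) = mex{0,1,3} = 2
g(10) = mex{0,1,2} = 3
g(11) = mex{0,1,2} = 3
g(12) = mex{1,2,3} = 0
g(13) = mex{1,2,3} = 0
g(14) = mex{0,2,3} = 1
So g(14) = 1.
The value of a disjunctive sum is the nim-sum of the parts.
Combined value = 5 XOR 2 XOR 1 = 6.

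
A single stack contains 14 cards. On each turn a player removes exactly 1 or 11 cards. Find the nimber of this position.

Build the Grundy sequence with g(k) = mex{g(k−s) : s ∈ {1, 11}, s ≤ k}:
k:     0  1  2  3  4  5  6  7  8  9 10 11 12 13 14
g(k):  0  1  0  1  0  1  0  1  0  1  0  1  0  1  0
So g(14) = 0.

0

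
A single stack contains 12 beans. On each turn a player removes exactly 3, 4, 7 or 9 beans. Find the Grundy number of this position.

0

Build the Grundy sequence with g(k) = mex{g(k−s) : s ∈ {3, 4, 7, 9}, s ≤ k}:
k:     0  1  2  3  4  5  6  7  8  9 10 11 12
g(k):  0  0  0  1  1  1  2  2  2  3  3  3  0
So g(12) = 0.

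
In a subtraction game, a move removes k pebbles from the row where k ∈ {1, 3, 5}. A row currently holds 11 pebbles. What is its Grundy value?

Grundy values for subtraction set {1, 3, 5}:
g(0) = mex{} = 0
g(1) = mex{0} = 1
g(2) = mex{1} = 0
g(3) = mex{0} = 1
g(4) = mex{1} = 0
g(5) = mex{0} = 1
g(6) = mex{1} = 0
g(7) = mex{0} = 1
g(8) = mex{1} = 0
g(9) = mex{0} = 1
g(10) = mex{1} = 0
g(11) = mex{0} = 1
So g(11) = 1.

1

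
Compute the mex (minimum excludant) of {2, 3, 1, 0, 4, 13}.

The values 0, 1, 2, 3, 4 are all present; 5 is the first non-negative integer missing from the set.

5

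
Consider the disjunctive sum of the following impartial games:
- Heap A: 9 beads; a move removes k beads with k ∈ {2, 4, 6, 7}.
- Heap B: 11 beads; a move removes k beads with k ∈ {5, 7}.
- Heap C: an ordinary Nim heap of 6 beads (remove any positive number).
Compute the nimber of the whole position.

4

Grundy values for heap A (subtraction set {2, 4, 6, 7}):
g(0) = mex{} = 0
g(1) = mex{} = 0
g(2) = mex{0} = 1
g(3) = mex{0} = 1
g(4) = mex{0,1} = 2
g(5) = mex{0,1} = 2
g(6) = mex{0,1,2} = 3
g(7) = mex{0,1,2} = 3
g(8) = mex{0,1,2,3} = 4
g(9) = mex{1,2,3} = 0
So g(9) = 0.
For heap B, compute g(0), g(1), … with moves {5, 7}:
k:     0  1  2  3  4  5  6  7  8  9 10 11
g(k):  0  0  0  0  0  1  1  1  1  1  2  2
So g(11) = 2.
Heap C is a plain Nim heap of size 6, so its Grundy value is 6.
The value of a disjunctive sum is the nim-sum of the parts.
Combined value = 0 ⊕ 2 ⊕ 6 = 4.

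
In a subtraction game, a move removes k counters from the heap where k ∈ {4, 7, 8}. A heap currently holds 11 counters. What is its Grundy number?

2

Grundy values for subtraction set {4, 7, 8}:
g(0) = mex{} = 0
g(1) = mex{} = 0
g(2) = mex{} = 0
g(3) = mex{} = 0
g(4) = mex{0} = 1
g(5) = mex{0} = 1
g(6) = mex{0} = 1
g(7) = mex{0} = 1
g(8) = mex{0,1} = 2
g(9) = mex{0,1} = 2
g(10) = mex{0,1} = 2
g(11) = mex{0,1} = 2
So g(11) = 2.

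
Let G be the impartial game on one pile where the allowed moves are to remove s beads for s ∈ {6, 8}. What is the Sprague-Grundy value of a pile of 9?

1

Compute g(0), g(1), … for moves {6, 8}:
k:     0  1  2  3  4  5  6  7  8  9
g(k):  0  0  0  0  0  0  1  1  1  1
So g(9) = 1.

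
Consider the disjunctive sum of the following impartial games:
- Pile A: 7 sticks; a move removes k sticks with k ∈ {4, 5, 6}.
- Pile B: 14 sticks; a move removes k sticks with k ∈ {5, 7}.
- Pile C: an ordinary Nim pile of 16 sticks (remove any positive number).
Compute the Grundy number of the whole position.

17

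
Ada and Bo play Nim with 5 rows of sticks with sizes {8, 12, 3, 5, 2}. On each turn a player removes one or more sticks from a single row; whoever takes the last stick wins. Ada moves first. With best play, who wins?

Compute the nim-sum pairwise:
8 ⊕ 12 = 4
4 ⊕ 3 = 7
7 ⊕ 5 = 2
2 ⊕ 2 = 0
The nim-sum is 0, so this is a P-position: the player to move is in a losing position under optimal play; Ada is about to move from it and so loses — Bo wins.

Bo wins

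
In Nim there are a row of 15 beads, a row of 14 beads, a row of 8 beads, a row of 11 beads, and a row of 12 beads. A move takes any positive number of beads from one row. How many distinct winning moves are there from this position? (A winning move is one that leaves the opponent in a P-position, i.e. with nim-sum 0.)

Compute the nim-sum pairwise:
15 ⊕ 14 = 1
1 ⊕ 8 = 9
9 ⊕ 11 = 2
2 ⊕ 12 = 14
The overall nim-sum is X = 14. A row of size p has a winning move iff p XOR X < p (reduce it to p XOR X).
  15: 15 XOR 14 = 1 < 15 — winning move (to 1).
  14: 14 XOR 14 = 0 < 14 — winning move (to 0).
  8: 8 XOR 14 = 6 < 8 — winning move (to 6).
  11: 11 XOR 14 = 5 < 11 — winning move (to 5).
  12: 12 XOR 14 = 2 < 12 — winning move (to 2).
That gives 5 winning moves.

5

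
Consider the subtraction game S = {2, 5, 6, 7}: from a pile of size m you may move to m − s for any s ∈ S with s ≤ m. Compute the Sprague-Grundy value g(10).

3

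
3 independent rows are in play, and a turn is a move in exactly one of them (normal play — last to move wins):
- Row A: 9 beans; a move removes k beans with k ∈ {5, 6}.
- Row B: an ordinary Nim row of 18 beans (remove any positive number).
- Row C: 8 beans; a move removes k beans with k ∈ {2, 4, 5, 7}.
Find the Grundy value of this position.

23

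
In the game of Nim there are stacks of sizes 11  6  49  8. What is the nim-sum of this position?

52

Write each in binary and XOR column by column:
  001011  (11)
  000110  (6)
  110001  (49)
  001000  (8)
  ------
  110100  (52)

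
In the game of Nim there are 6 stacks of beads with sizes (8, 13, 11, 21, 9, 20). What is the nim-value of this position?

Bitwise XOR of the heap sizes:
  01000  (8)
  01101  (13)
  01011  (11)
  10101  (21)
  01001  (9)
  10100  (20)
  -----
  00110  (6)

6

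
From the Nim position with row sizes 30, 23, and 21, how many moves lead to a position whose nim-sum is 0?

3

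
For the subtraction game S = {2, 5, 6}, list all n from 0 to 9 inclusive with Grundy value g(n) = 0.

0, 1, 4, 8

Compute g(0), g(1), … for moves {2, 5, 6}:
g(0) = mex{} = 0
g(1) = mex{} = 0
g(2) = mex{0} = 1
g(3) = mex{0} = 1
g(4) = mex{1} = 0
g(5) = mex{0,1} = 2
g(6) = mex{0} = 1
g(7) = mex{0,1,2} = 3
g(8) = mex{1} = 0
g(9) = mex{0,1,3} = 2
The P-positions (g = 0) in 0..9 are 0, 1, 4, 8.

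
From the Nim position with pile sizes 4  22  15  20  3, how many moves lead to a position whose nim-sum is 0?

1

Nim-sum: 4 ⊕ 22 ⊕ 15 ⊕ 20 ⊕ 3 = 10.
The overall nim-sum is X = 10. A pile of size p has a winning move iff p XOR X < p (reduce it to p XOR X).
  4: 4 XOR 10 = 14 ≥ 4 — no move.
  22: 22 XOR 10 = 28 ≥ 22 — no move.
  15: 15 XOR 10 = 5 < 15 — winning move (to 5).
  20: 20 XOR 10 = 30 ≥ 20 — no move.
  3: 3 XOR 10 = 9 ≥ 3 — no move.
That gives 1 winning move.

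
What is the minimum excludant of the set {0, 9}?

0 is in the set but 1 is not, so the mex is 1.

1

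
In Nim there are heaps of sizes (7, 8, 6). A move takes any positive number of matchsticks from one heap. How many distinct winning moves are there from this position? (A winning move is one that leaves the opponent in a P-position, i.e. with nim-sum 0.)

Compute the nim-sum pairwise:
7 XOR 8 = 15
15 XOR 6 = 9
The overall nim-sum is X = 9. A heap of size p has a winning move iff p XOR X < p (reduce it to p XOR X).
  7: 7 XOR 9 = 14 ≥ 7 — no move.
  8: 8 XOR 9 = 1 < 8 — winning move (to 1).
  6: 6 XOR 9 = 15 ≥ 6 — no move.
That gives 1 winning move.

1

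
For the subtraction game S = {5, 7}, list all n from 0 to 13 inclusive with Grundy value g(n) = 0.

Grundy values for subtraction set {5, 7}:
g(0) = mex{} = 0
g(1) = mex{} = 0
g(2) = mex{} = 0
g(3) = mex{} = 0
g(4) = mex{} = 0
g(5) = mex{0} = 1
g(6) = mex{0} = 1
g(7) = mex{0} = 1
g(8) = mex{0} = 1
g(9) = mex{0} = 1
g(10) = mex{0,1} = 2
g(11) = mex{0,1} = 2
g(12) = mex{1} = 0
g(13) = mex{1} = 0
The P-positions (g = 0) in 0..13 are 0, 1, 2, 3, 4, 12, 13.

0, 1, 2, 3, 4, 12, 13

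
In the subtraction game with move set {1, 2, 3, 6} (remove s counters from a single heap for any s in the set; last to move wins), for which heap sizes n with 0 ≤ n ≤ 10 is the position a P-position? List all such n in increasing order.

0, 4, 8

Build the Grundy sequence with g(k) = mex{g(k−s) : s ∈ {1, 2, 3, 6}, s ≤ k}:
k:     0  1  2  3  4  5  6  7  8  9 10
g(k):  0  1  2  3  0  1  2  3  0  1  2
The P-positions (g = 0) in 0..10 are 0, 4, 8.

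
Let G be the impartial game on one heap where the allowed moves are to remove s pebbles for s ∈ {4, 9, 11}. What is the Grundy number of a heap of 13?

Compute g(0), g(1), … for moves {4, 9, 11}:
g(0) = mex{} = 0
g(1) = mex{} = 0
g(2) = mex{} = 0
g(3) = mex{} = 0
g(4) = mex{0} = 1
g(5) = mex{0} = 1
g(6) = mex{0} = 1
g(7) = mex{0} = 1
g(8) = mex{1} = 0
g(9) = mex{0,1} = 2
g(10) = mex{0,1} = 2
g(11) = mex{0,1} = 2
g(12) = mex{0} = 1
g(13) = mex{0,1,2} = 3
So g(13) = 3.

3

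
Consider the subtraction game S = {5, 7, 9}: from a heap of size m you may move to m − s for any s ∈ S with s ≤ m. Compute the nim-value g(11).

Compute g(0), g(1), … for moves {5, 7, 9}:
k:     0  1  2  3  4  5  6  7  8  9 10 11
g(k):  0  0  0  0  0  1  1  1  1  1  2  2
So g(11) = 2.

2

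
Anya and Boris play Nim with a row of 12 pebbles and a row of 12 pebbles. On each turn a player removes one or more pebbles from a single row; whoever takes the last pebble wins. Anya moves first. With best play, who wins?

Boris wins

Nim-sum: 12 ⊕ 12 = 0.
The nim-sum is 0, so this is a P-position: the player to move is in a losing position under optimal play; Anya is about to move from it and so loses — Boris wins.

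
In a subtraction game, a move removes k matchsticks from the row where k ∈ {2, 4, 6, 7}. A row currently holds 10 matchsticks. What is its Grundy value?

0

Build the Grundy sequence with g(k) = mex{g(k−s) : s ∈ {2, 4, 6, 7}, s ≤ k}:
g(0) = mex{} = 0
g(1) = mex{} = 0
g(2) = mex{0} = 1
g(3) = mex{0} = 1
g(4) = mex{0,1} = 2
g(5) = mex{0,1} = 2
g(6) = mex{0,1,2} = 3
g(7) = mex{0,1,2} = 3
g(8) = mex{0,1,2,3} = 4
g(9) = mex{1,2,3} = 0
g(10) = mex{1,2,3,4} = 0
So g(10) = 0.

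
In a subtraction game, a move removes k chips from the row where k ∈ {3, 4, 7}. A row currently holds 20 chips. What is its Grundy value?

Compute g(0), g(1), … for moves {3, 4, 7}:
k:     0  1  2  3  4  5  6  7  8  9 10 11 12 13 14 15 16 17 18 19 20
g(k):  0  0  0  1  1  1  2  2  2  3  0  0  0  1  1  1  2  2  2  3  0
So g(20) = 0.

0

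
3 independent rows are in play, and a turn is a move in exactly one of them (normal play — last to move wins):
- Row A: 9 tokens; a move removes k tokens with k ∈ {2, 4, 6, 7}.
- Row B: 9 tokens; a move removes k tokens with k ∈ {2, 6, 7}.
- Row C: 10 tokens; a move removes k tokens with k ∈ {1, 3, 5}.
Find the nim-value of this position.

Build the Grundy sequence for row A with g(k) = mex{g(k−s) : s ∈ {2, 4, 6, 7}, s ≤ k}:
k:     0  1  2  3  4  5  6  7  8  9
g(k):  0  0  1  1  2  2  3  3  4  0
So g(9) = 0.
For row B, compute g(0), g(1), … with moves {2, 6, 7}:
g(0) = mex{} = 0
g(1) = mex{} = 0
g(2) = mex{0} = 1
g(3) = mex{0} = 1
g(4) = mex{1} = 0
g(5) = mex{1} = 0
g(6) = mex{0} = 1
g(7) = mex{0} = 1
g(8) = mex{0,1} = 2
g(9) = mex{1} = 0
So g(9) = 0.
Build the Grundy sequence for row C with g(k) = mex{g(k−s) : s ∈ {1, 3, 5}, s ≤ k}:
k:     0  1  2  3  4  5  6  7  8  9 10
g(k):  0  1  0  1  0  1  0  1  0  1  0
So g(10) = 0.
The value of a disjunctive sum is the nim-sum of the parts.
Combined value = 0 ⊕ 0 ⊕ 0 = 0.

0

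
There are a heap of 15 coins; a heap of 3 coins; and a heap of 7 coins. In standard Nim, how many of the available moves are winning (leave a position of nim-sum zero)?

Bitwise XOR of the heap sizes:
  1111  (15)
  0011  (3)
  0111  (7)
  ----
  1011  (11)
The overall nim-sum is X = 11. A heap of size p has a winning move iff p XOR X < p (reduce it to p XOR X).
  15: 15 XOR 11 = 4 < 15 — winning move (to 4).
  3: 3 XOR 11 = 8 ≥ 3 — no move.
  7: 7 XOR 11 = 12 ≥ 7 — no move.
That gives 1 winning move.

1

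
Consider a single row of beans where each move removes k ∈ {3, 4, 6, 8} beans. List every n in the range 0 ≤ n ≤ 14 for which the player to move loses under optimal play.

0, 1, 2, 11, 12, 13

Build the Grundy sequence with g(k) = mex{g(k−s) : s ∈ {3, 4, 6, 8}, s ≤ k}:
k:     0  1  2  3  4  5  6  7  8  9 10 11 12 13 14
g(k):  0  0  0  1  1  1  2  2  2  3  3  0  0  0  1
The P-positions (g = 0) in 0..14 are 0, 1, 2, 11, 12, 13.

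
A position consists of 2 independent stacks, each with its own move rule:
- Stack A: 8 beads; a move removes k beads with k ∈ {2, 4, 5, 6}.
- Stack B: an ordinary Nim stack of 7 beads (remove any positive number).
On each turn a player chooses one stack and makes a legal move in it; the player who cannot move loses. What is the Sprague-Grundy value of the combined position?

7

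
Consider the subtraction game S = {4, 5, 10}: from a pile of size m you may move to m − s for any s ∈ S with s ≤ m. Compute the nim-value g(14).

3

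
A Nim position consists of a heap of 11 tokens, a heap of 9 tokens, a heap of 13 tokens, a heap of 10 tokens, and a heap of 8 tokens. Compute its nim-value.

Compute the nim-sum pairwise:
11 ^ 9 = 2
2 ^ 13 = 15
15 ^ 10 = 5
5 ^ 8 = 13

13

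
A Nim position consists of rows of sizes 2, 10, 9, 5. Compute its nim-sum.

4

Compute the nim-sum pairwise:
2 ⊕ 10 = 8
8 ⊕ 9 = 1
1 ⊕ 5 = 4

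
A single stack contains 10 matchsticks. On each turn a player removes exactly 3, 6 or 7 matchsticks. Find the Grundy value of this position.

Build the Grundy sequence with g(k) = mex{g(k−s) : s ∈ {3, 6, 7}, s ≤ k}:
k:     0  1  2  3  4  5  6  7  8  9 10
g(k):  0  0  0  1  1  1  2  2  2  3  0
So g(10) = 0.

0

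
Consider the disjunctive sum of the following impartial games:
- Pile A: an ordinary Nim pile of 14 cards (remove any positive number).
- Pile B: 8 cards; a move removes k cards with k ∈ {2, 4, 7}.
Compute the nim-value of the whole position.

15

Pile A is a plain Nim pile of size 14, so its Grundy value is 14.
For pile B, compute g(0), g(1), … with moves {2, 4, 7}:
k:     0  1  2  3  4  5  6  7  8
g(k):  0  0  1  1  2  2  0  3  1
So g(8) = 1.
The value of a disjunctive sum is the nim-sum of the parts.
Combined value = 14 ⊕ 1 = 15.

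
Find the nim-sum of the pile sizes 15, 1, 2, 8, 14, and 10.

Nim-sum: 15 ⊕ 1 ⊕ 2 ⊕ 8 ⊕ 14 ⊕ 10 = 0.

0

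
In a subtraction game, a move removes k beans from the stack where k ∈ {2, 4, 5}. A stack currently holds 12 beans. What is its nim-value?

Grundy values for subtraction set {2, 4, 5}:
k:     0  1  2  3  4  5  6  7  8  9 10 11 12
g(k):  0  0  1  1  2  2  3  0  0  1  1  2  2
So g(12) = 2.

2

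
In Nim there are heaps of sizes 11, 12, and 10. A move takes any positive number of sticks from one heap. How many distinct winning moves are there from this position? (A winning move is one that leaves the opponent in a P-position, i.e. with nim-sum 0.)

Write each in binary and XOR column by column:
  1011  (11)
  1100  (12)
  1010  (10)
  ----
  1101  (13)
The overall nim-sum is X = 13. A heap of size p has a winning move iff p XOR X < p (reduce it to p XOR X).
  11: 11 XOR 13 = 6 < 11 — winning move (to 6).
  12: 12 XOR 13 = 1 < 12 — winning move (to 1).
  10: 10 XOR 13 = 7 < 10 — winning move (to 7).
That gives 3 winning moves.

3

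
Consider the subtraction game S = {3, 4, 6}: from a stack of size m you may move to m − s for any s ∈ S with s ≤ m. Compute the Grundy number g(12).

1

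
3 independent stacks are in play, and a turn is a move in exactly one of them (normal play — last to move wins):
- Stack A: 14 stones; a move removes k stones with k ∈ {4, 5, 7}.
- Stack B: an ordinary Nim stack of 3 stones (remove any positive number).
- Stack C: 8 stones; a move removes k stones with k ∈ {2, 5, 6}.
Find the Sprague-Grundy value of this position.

Build the Grundy sequence for stack A with g(k) = mex{g(k−s) : s ∈ {4, 5, 7}, s ≤ k}:
g(0) = mex{} = 0
g(1) = mex{} = 0
g(2) = mex{} = 0
g(3) = mex{} = 0
g(4) = mex{0} = 1
g(5) = mex{0} = 1
g(6) = mex{0} = 1
g(7) = mex{0} = 1
g(8) = mex{0,1} = 2
g(9) = mex{0,1} = 2
g(10) = mex{0,1} = 2
g(11) = mex{1} = 0
g(12) = mex{1,2} = 0
g(13) = mex{1,2} = 0
g(14) = mex{1,2} = 0
So g(14) = 0.
Stack B is a plain Nim stack of size 3, so its Grundy value is 3.
Build the Grundy sequence for stack C with g(k) = mex{g(k−s) : s ∈ {2, 5, 6}, s ≤ k}:
k:     0  1  2  3  4  5  6  7  8
g(k):  0  0  1  1  0  2  1  3  0
So g(8) = 0.
By the Sprague-Grundy theorem, the Grundy value of a sum of independent games is the XOR of the component values.
Combined value = 0 ⊕ 3 ⊕ 0 = 3.

3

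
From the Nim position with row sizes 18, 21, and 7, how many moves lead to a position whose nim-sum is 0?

0

Compute the nim-sum pairwise:
18 XOR 21 = 7
7 XOR 7 = 0
The nim-sum is already 0, so every move leaves a nonzero nim-sum — there are no winning moves.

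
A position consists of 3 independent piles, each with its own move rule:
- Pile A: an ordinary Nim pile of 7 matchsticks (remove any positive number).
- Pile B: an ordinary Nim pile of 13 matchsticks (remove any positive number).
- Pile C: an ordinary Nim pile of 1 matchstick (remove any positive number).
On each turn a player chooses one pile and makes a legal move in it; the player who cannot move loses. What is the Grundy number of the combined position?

11

Pile A is a plain Nim pile of size 7, so its Grundy value is 7.
Pile B is a plain Nim pile of size 13, so its Grundy value is 13.
Pile C is a plain Nim pile of size 1, so its Grundy value is 1.
By the Sprague-Grundy theorem, the Grundy value of a sum of independent games is the XOR of the component values.
Combined value = 7 ⊕ 13 ⊕ 1 = 11.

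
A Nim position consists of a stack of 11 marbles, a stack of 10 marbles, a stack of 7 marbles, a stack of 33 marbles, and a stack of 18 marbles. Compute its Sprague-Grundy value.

53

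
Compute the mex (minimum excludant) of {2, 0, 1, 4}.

The values 0, 1, 2 are all present; 3 is the first non-negative integer missing from the set.

3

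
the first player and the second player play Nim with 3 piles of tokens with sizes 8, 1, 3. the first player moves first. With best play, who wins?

Nim-sum: 8 ⊕ 1 ⊕ 3 = 10.
The nim-sum is 10 ≠ 0, so this is an N-position: the player to move can win; the first player has a winning move.

the first player wins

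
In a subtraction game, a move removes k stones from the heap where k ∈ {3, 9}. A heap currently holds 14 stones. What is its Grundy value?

Build the Grundy sequence with g(k) = mex{g(k−s) : s ∈ {3, 9}, s ≤ k}:
g(0) = mex{} = 0
g(1) = mex{} = 0
g(2) = mex{} = 0
g(3) = mex{0} = 1
g(4) = mex{0} = 1
g(5) = mex{0} = 1
g(6) = mex{1} = 0
g(7) = mex{1} = 0
g(8) = mex{1} = 0
g(9) = mex{0} = 1
g(10) = mex{0} = 1
g(11) = mex{0} = 1
g(12) = mex{1} = 0
g(13) = mex{1} = 0
g(14) = mex{1} = 0
So g(14) = 0.

0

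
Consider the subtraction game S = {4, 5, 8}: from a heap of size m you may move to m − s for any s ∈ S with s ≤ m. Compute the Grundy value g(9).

2

Build the Grundy sequence with g(k) = mex{g(k−s) : s ∈ {4, 5, 8}, s ≤ k}:
k:     0  1  2  3  4  5  6  7  8  9
g(k):  0  0  0  0  1  1  1  1  2  2
So g(9) = 2.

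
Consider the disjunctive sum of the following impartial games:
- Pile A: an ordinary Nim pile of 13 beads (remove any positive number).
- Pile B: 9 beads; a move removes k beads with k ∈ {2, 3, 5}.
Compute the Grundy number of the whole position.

12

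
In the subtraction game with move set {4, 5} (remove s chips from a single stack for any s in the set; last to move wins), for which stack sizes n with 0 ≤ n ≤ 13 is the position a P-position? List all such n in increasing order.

Grundy values for subtraction set {4, 5}:
k:     0  1  2  3  4  5  6  7  8  9 10 11 12 13
g(k):  0  0  0  0  1  1  1  1  2  0  0  0  0  1
The P-positions (g = 0) in 0..13 are 0, 1, 2, 3, 9, 10, 11, 12.

0, 1, 2, 3, 9, 10, 11, 12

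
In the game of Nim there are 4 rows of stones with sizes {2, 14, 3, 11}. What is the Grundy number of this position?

Write each in binary and XOR column by column:
  0010  (2)
  1110  (14)
  0011  (3)
  1011  (11)
  ----
  0100  (4)

4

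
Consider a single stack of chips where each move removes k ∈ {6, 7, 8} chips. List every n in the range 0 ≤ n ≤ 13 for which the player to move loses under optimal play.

0, 1, 2, 3, 4, 5

Grundy values for subtraction set {6, 7, 8}:
g(0) = mex{} = 0
g(1) = mex{} = 0
g(2) = mex{} = 0
g(3) = mex{} = 0
g(4) = mex{} = 0
g(5) = mex{} = 0
g(6) = mex{0} = 1
g(7) = mex{0} = 1
g(8) = mex{0} = 1
g(9) = mex{0} = 1
g(10) = mex{0} = 1
g(11) = mex{0} = 1
g(12) = mex{0,1} = 2
g(13) = mex{0,1} = 2
The P-positions (g = 0) in 0..13 are 0, 1, 2, 3, 4, 5.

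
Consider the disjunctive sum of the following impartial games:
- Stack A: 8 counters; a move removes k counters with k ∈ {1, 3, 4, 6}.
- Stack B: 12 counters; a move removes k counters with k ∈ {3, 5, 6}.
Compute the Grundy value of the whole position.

Grundy values for stack A (subtraction set {1, 3, 4, 6}):
g(0) = mex{} = 0
g(1) = mex{0} = 1
g(2) = mex{1} = 0
g(3) = mex{0} = 1
g(4) = mex{0,1} = 2
g(5) = mex{0,1,2} = 3
g(6) = mex{0,1,3} = 2
g(7) = mex{1,2} = 0
g(8) = mex{0,2,3} = 1
So g(8) = 1.
Build the Grundy sequence for stack B with g(k) = mex{g(k−s) : s ∈ {3, 5, 6}, s ≤ k}:
g(0) = mex{} = 0
g(1) = mex{} = 0
g(2) = mex{} = 0
g(3) = mex{0} = 1
g(4) = mex{0} = 1
g(5) = mex{0} = 1
g(6) = mex{0,1} = 2
g(7) = mex{0,1} = 2
g(8) = mex{0,1} = 2
g(9) = mex{1,2} = 0
g(10) = mex{1,2} = 0
g(11) = mex{1,2} = 0
g(12) = mex{0,2} = 1
So g(12) = 1.
The value of a disjunctive sum is the nim-sum of the parts.
Combined value = 1 ⊕ 1 = 0.

0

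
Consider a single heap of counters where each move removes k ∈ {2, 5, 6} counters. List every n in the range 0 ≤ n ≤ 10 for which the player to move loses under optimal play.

Build the Grundy sequence with g(k) = mex{g(k−s) : s ∈ {2, 5, 6}, s ≤ k}:
g(0) = mex{} = 0
g(1) = mex{} = 0
g(2) = mex{0} = 1
g(3) = mex{0} = 1
g(4) = mex{1} = 0
g(5) = mex{0,1} = 2
g(6) = mex{0} = 1
g(7) = mex{0,1,2} = 3
g(8) = mex{1} = 0
g(9) = mex{0,1,3} = 2
g(10) = mex{0,2} = 1
The P-positions (g = 0) in 0..10 are 0, 1, 4, 8.

0, 1, 4, 8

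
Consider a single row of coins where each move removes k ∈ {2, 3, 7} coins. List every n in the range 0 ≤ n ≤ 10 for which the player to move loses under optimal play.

Grundy values for subtraction set {2, 3, 7}:
g(0) = mex{} = 0
g(1) = mex{} = 0
g(2) = mex{0} = 1
g(3) = mex{0} = 1
g(4) = mex{0,1} = 2
g(5) = mex{1} = 0
g(6) = mex{1,2} = 0
g(7) = mex{0,2} = 1
g(8) = mex{0} = 1
g(9) = mex{0,1} = 2
g(10) = mex{1} = 0
The P-positions (g = 0) in 0..10 are 0, 1, 5, 6, 10.

0, 1, 5, 6, 10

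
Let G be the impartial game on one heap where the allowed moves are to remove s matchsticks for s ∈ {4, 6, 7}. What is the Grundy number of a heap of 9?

Build the Grundy sequence with g(k) = mex{g(k−s) : s ∈ {4, 6, 7}, s ≤ k}:
g(0) = mex{} = 0
g(1) = mex{} = 0
g(2) = mex{} = 0
g(3) = mex{} = 0
g(4) = mex{0} = 1
g(5) = mex{0} = 1
g(6) = mex{0} = 1
g(7) = mex{0} = 1
g(8) = mex{0,1} = 2
g(9) = mex{0,1} = 2
So g(9) = 2.

2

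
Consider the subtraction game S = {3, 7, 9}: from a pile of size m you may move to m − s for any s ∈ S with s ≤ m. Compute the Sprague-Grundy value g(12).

Grundy values for subtraction set {3, 7, 9}:
g(0) = mex{} = 0
g(1) = mex{} = 0
g(2) = mex{} = 0
g(3) = mex{0} = 1
g(4) = mex{0} = 1
g(5) = mex{0} = 1
g(6) = mex{1} = 0
g(7) = mex{0,1} = 2
g(8) = mex{0,1} = 2
g(9) = mex{0} = 1
g(10) = mex{0,1,2} = 3
g(11) = mex{0,1,2} = 3
g(12) = mex{1} = 0
So g(12) = 0.

0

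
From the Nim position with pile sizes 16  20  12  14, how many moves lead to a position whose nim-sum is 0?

Nim-sum: 16 ^ 20 ^ 12 ^ 14 = 6.
The overall nim-sum is X = 6. A pile of size p has a winning move iff p XOR X < p (reduce it to p XOR X).
  16: 16 XOR 6 = 22 ≥ 16 — no move.
  20: 20 XOR 6 = 18 < 20 — winning move (to 18).
  12: 12 XOR 6 = 10 < 12 — winning move (to 10).
  14: 14 XOR 6 = 8 < 14 — winning move (to 8).
That gives 3 winning moves.

3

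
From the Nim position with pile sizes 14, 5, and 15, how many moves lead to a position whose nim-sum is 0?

3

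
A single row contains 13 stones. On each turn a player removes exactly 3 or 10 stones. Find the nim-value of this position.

0

Compute g(0), g(1), … for moves {3, 10}:
k:     0  1  2  3  4  5  6  7  8  9 10 11 12 13
g(k):  0  0  0  1  1  1  0  0  0  1  1  1  2  0
So g(13) = 0.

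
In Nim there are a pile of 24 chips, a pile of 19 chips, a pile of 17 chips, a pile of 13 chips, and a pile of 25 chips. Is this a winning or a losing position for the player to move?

Write each in binary and XOR column by column:
  11000  (24)
  10011  (19)
  10001  (17)
  01101  (13)
  11001  (25)
  -----
  01110  (14)
The nim-sum is 14 ≠ 0, so this is an N-position: the player to move can win.

Winning position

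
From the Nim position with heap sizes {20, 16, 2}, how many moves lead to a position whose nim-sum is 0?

Nim-sum: 20 ⊕ 16 ⊕ 2 = 6.
The overall nim-sum is X = 6. A heap of size p has a winning move iff p XOR X < p (reduce it to p XOR X).
  20: 20 XOR 6 = 18 < 20 — winning move (to 18).
  16: 16 XOR 6 = 22 ≥ 16 — no move.
  2: 2 XOR 6 = 4 ≥ 2 — no move.
That gives 1 winning move.

1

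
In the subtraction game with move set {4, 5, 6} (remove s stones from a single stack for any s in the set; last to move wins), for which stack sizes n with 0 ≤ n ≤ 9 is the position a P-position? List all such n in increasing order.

0, 1, 2, 3

Grundy values for subtraction set {4, 5, 6}:
k:     0  1  2  3  4  5  6  7  8  9
g(k):  0  0  0  0  1  1  1  1  2  2
The P-positions (g = 0) in 0..9 are 0, 1, 2, 3.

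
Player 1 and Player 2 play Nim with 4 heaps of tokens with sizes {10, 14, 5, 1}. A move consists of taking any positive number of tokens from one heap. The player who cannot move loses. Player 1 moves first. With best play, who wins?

Player 2 wins

Nim-sum: 10 ⊕ 14 ⊕ 5 ⊕ 1 = 0.
The nim-sum is 0, so this is a P-position: the player to move is in a losing position under optimal play; Player 1 is about to move from it and so loses — Player 2 wins.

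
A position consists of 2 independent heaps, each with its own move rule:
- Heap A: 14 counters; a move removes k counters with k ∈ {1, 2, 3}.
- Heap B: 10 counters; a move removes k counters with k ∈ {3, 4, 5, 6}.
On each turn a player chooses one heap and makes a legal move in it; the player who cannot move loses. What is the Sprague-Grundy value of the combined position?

2

For heap A, compute g(0), g(1), … with moves {1, 2, 3}:
g(0) = mex{} = 0
g(1) = mex{0} = 1
g(2) = mex{0,1} = 2
g(3) = mex{0,1,2} = 3
g(4) = mex{1,2,3} = 0
g(5) = mex{0,2,3} = 1
g(6) = mex{0,1,3} = 2
g(7) = mex{0,1,2} = 3
g(8) = mex{1,2,3} = 0
g(9) = mex{0,2,3} = 1
g(10) = mex{0,1,3} = 2
g(11) = mex{0,1,2} = 3
g(12) = mex{1,2,3} = 0
g(13) = mex{0,2,3} = 1
g(14) = mex{0,1,3} = 2
So g(14) = 2.
For heap B, compute g(0), g(1), … with moves {3, 4, 5, 6}:
k:     0  1  2  3  4  5  6  7  8  9 10
g(k):  0  0  0  1  1  1  2  2  2  0  0
So g(10) = 0.
By the Sprague-Grundy theorem, the Grundy value of a sum of independent games is the XOR of the component values.
Combined value = 2 XOR 0 = 2.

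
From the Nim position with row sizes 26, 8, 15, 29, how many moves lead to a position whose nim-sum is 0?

0

Nim-sum: 26 XOR 8 XOR 15 XOR 29 = 0.
The nim-sum is already 0, so every move leaves a nonzero nim-sum — there are no winning moves.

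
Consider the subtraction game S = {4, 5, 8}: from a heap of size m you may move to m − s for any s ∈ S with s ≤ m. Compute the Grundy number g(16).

Build the Grundy sequence with g(k) = mex{g(k−s) : s ∈ {4, 5, 8}, s ≤ k}:
k:     0  1  2  3  4  5  6  7  8  9 10 11 12 13 14 15 16
g(k):  0  0  0  0  1  1  1  1  2  2  2  2  0  0  0  0  1
So g(16) = 1.

1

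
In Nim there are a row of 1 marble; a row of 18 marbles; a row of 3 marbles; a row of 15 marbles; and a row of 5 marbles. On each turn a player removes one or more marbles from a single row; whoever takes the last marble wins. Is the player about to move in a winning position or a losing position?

Compute the nim-sum pairwise:
1 ⊕ 18 = 19
19 ⊕ 3 = 16
16 ⊕ 15 = 31
31 ⊕ 5 = 26
The nim-sum is 26 ≠ 0, so this is an N-position: the player to move can win.

Winning position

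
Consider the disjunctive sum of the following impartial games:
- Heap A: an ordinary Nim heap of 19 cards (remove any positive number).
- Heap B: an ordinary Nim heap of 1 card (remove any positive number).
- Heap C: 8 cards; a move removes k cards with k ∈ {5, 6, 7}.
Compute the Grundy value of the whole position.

Heap A is a plain Nim heap of size 19, so its Grundy value is 19.
Heap B is a plain Nim heap of size 1, so its Grundy value is 1.
For heap C, compute g(0), g(1), … with moves {5, 6, 7}:
g(0) = mex{} = 0
g(1) = mex{} = 0
g(2) = mex{} = 0
g(3) = mex{} = 0
g(4) = mex{} = 0
g(5) = mex{0} = 1
g(6) = mex{0} = 1
g(7) = mex{0} = 1
g(8) = mex{0} = 1
So g(8) = 1.
By the Sprague-Grundy theorem, the Grundy value of a sum of independent games is the XOR of the component values.
Combined value = 19 XOR 1 XOR 1 = 19.

19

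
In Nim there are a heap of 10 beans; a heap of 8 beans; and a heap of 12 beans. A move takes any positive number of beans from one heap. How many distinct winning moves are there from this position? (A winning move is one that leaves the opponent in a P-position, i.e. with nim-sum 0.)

Nim-sum: 10 ^ 8 ^ 12 = 14.
The overall nim-sum is X = 14. A heap of size p has a winning move iff p XOR X < p (reduce it to p XOR X).
  10: 10 XOR 14 = 4 < 10 — winning move (to 4).
  8: 8 XOR 14 = 6 < 8 — winning move (to 6).
  12: 12 XOR 14 = 2 < 12 — winning move (to 2).
That gives 3 winning moves.

3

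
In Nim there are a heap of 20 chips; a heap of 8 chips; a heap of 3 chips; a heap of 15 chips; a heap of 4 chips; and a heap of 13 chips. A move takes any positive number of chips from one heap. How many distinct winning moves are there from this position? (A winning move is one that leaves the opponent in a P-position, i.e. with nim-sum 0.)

1

Nim-sum: 20 ^ 8 ^ 3 ^ 15 ^ 4 ^ 13 = 25.
The overall nim-sum is X = 25. A heap of size p has a winning move iff p XOR X < p (reduce it to p XOR X).
  20: 20 XOR 25 = 13 < 20 — winning move (to 13).
  8: 8 XOR 25 = 17 ≥ 8 — no move.
  3: 3 XOR 25 = 26 ≥ 3 — no move.
  15: 15 XOR 25 = 22 ≥ 15 — no move.
  4: 4 XOR 25 = 29 ≥ 4 — no move.
  13: 13 XOR 25 = 20 ≥ 13 — no move.
That gives 1 winning move.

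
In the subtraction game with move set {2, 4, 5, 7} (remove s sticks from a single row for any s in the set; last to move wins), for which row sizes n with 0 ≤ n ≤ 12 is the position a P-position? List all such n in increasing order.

0, 1, 9, 10

Compute g(0), g(1), … for moves {2, 4, 5, 7}:
g(0) = mex{} = 0
g(1) = mex{} = 0
g(2) = mex{0} = 1
g(3) = mex{0} = 1
g(4) = mex{0,1} = 2
g(5) = mex{0,1} = 2
g(6) = mex{0,1,2} = 3
g(7) = mex{0,1,2} = 3
g(8) = mex{0,1,2,3} = 4
g(9) = mex{1,2,3} = 0
g(10) = mex{1,2,3,4} = 0
g(11) = mex{0,2,3} = 1
g(12) = mex{0,2,3,4} = 1
The P-positions (g = 0) in 0..12 are 0, 1, 9, 10.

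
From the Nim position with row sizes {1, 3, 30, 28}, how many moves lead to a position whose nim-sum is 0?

0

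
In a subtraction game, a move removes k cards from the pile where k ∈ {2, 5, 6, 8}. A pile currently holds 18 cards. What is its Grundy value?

Build the Grundy sequence with g(k) = mex{g(k−s) : s ∈ {2, 5, 6, 8}, s ≤ k}:
k:     0  1  2  3  4  5  6  7  8  9 10 11 12 13 14 15 16 17 18
g(k):  0  0  1  1  0  2  1  3  2  2  3  0  2  1  0  0  1  1  0
So g(18) = 0.

0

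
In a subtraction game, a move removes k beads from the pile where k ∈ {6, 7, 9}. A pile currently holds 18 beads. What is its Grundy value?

0

Compute g(0), g(1), … for moves {6, 7, 9}:
k:     0  1  2  3  4  5  6  7  8  9 10 11 12 13 14 15 16 17 18
g(k):  0  0  0  0  0  0  1  1  1  1  1  1  2  2  2  0  0  0  0
So g(18) = 0.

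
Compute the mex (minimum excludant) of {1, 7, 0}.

The values 0, 1 are all present; 2 is the first non-negative integer missing from the set.

2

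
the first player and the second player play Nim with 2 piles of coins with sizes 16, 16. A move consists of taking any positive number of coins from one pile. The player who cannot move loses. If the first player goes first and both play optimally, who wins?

Bitwise XOR of the heap sizes:
  10000  (16)
  10000  (16)
  -----
  00000  (0)
The nim-sum is 0, so this is a P-position: the player to move is in a losing position under optimal play; the first player is about to move from it and so loses — the second player wins.

the second player wins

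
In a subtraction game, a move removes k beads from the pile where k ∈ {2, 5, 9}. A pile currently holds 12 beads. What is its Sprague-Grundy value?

Grundy values for subtraction set {2, 5, 9}:
k:     0  1  2  3  4  5  6  7  8  9 10 11 12
g(k):  0  0  1  1  0  2  1  0  0  1  1  0  2
So g(12) = 2.

2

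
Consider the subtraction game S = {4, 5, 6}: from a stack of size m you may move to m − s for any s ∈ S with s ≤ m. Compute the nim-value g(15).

Build the Grundy sequence with g(k) = mex{g(k−s) : s ∈ {4, 5, 6}, s ≤ k}:
k:     0  1  2  3  4  5  6  7  8  9 10 11 12 13 14 15
g(k):  0  0  0  0  1  1  1  1  2  2  0  0  0  0  1  1
So g(15) = 1.

1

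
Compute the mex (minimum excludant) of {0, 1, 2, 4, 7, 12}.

3

The values 0, 1, 2 are all present; 3 is the first non-negative integer missing from the set.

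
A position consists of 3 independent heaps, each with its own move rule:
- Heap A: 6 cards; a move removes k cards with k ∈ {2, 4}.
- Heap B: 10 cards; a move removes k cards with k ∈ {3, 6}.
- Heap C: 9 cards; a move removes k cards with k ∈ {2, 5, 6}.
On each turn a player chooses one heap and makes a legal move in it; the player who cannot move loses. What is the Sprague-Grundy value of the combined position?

Build the Grundy sequence for heap A with g(k) = mex{g(k−s) : s ∈ {2, 4}, s ≤ k}:
k:     0  1  2  3  4  5  6
g(k):  0  0  1  1  2  2  0
So g(6) = 0.
Grundy values for heap B (subtraction set {3, 6}):
g(0) = mex{} = 0
g(1) = mex{} = 0
g(2) = mex{} = 0
g(3) = mex{0} = 1
g(4) = mex{0} = 1
g(5) = mex{0} = 1
g(6) = mex{0,1} = 2
g(7) = mex{0,1} = 2
g(8) = mex{0,1} = 2
g(9) = mex{1,2} = 0
g(10) = mex{1,2} = 0
So g(10) = 0.
Grundy values for heap C (subtraction set {2, 5, 6}):
g(0) = mex{} = 0
g(1) = mex{} = 0
g(2) = mex{0} = 1
g(3) = mex{0} = 1
g(4) = mex{1} = 0
g(5) = mex{0,1} = 2
g(6) = mex{0} = 1
g(7) = mex{0,1,2} = 3
g(8) = mex{1} = 0
g(9) = mex{0,1,3} = 2
So g(9) = 2.
By the Sprague-Grundy theorem, the Grundy value of a sum of independent games is the XOR of the component values.
Combined value = 0 XOR 0 XOR 2 = 2.

2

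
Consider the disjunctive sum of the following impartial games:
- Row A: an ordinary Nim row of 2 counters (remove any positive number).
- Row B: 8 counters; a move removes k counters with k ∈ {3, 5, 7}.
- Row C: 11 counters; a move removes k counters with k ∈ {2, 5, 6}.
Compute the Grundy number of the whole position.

0

Row A is a plain Nim row of size 2, so its Grundy value is 2.
Build the Grundy sequence for row B with g(k) = mex{g(k−s) : s ∈ {3, 5, 7}, s ≤ k}:
g(0) = mex{} = 0
g(1) = mex{} = 0
g(2) = mex{} = 0
g(3) = mex{0} = 1
g(4) = mex{0} = 1
g(5) = mex{0} = 1
g(6) = mex{0,1} = 2
g(7) = mex{0,1} = 2
g(8) = mex{0,1} = 2
So g(8) = 2.
Grundy values for row C (subtraction set {2, 5, 6}):
g(0) = mex{} = 0
g(1) = mex{} = 0
g(2) = mex{0} = 1
g(3) = mex{0} = 1
g(4) = mex{1} = 0
g(5) = mex{0,1} = 2
g(6) = mex{0} = 1
g(7) = mex{0,1,2} = 3
g(8) = mex{1} = 0
g(9) = mex{0,1,3} = 2
g(10) = mex{0,2} = 1
g(11) = mex{1,2} = 0
So g(11) = 0.
By the Sprague-Grundy theorem, the Grundy value of a sum of independent games is the XOR of the component values.
Combined value = 2 ⊕ 2 ⊕ 0 = 0.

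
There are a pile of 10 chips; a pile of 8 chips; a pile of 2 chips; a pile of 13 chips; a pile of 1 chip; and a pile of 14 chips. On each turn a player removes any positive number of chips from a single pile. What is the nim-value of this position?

2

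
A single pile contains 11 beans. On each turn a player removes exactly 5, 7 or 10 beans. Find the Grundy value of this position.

2

Grundy values for subtraction set {5, 7, 10}:
k:     0  1  2  3  4  5  6  7  8  9 10 11
g(k):  0  0  0  0  0  1  1  1  1  1  2  2
So g(11) = 2.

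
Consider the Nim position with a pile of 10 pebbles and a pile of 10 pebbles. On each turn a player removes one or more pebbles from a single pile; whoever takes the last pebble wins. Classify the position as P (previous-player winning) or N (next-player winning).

P-position

Nim-sum: 10 ⊕ 10 = 0.
The nim-sum is 0, so this is a P-position: the player to move is in a losing position under optimal play.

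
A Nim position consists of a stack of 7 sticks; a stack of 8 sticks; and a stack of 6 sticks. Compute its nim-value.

Write each in binary and XOR column by column:
  0111  (7)
  1000  (8)
  0110  (6)
  ----
  1001  (9)

9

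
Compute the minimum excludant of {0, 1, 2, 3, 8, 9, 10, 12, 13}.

4

The values 0, 1, 2, 3 are all present; 4 is the first non-negative integer missing from the set.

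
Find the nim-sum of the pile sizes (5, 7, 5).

7

Compute the nim-sum pairwise:
5 ⊕ 7 = 2
2 ⊕ 5 = 7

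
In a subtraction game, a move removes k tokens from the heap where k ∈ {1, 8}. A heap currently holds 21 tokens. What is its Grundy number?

Build the Grundy sequence with g(k) = mex{g(k−s) : s ∈ {1, 8}, s ≤ k}:
k:     0  1  2  3  4  5  6  7  8  9 10 11 12 13 14 15 16 17 18 19 20 21
g(k):  0  1  0  1  0  1  0  1  2  0  1  0  1  0  1  0  1  2  0  1  0  1
So g(21) = 1.

1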